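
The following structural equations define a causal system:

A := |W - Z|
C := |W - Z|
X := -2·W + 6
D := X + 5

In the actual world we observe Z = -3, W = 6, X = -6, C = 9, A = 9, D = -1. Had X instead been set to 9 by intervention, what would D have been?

14

The intervention breaks the incoming arrows to X: X := -2·W + 6 no longer applies, and X = 9.
D = X + 5  [with X=9]  = 14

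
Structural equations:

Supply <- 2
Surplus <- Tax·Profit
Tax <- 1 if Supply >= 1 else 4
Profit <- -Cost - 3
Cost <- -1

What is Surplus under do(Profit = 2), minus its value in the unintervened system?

Intervening sets Profit = 2 and removes its equation (Profit <- -Cost - 3).
Tax = 1 if Supply >= 1 else 4  [with Supply=2]  = 1
Surplus = Tax·Profit  [with Tax=1, Profit=2]  = 2
Without intervention: Tax = 1 if Supply >= 1 else 4  [with Supply=2]  = 1; Profit = -Cost - 3  [with Cost=-1]  = -2; Surplus = Tax·Profit  [with Tax=1, Profit=-2]  = -2.
Change = 2 − (-2) = 4.

4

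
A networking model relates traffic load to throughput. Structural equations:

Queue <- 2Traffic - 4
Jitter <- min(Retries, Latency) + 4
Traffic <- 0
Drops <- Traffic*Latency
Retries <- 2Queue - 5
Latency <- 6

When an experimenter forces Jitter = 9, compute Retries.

do(Jitter=9) replaces the equation Jitter <- min(Retries, Latency) + 4 with the constant Jitter = 9.
Since Retries is not a descendant of the intervened variable, it is unaffected.
Queue = 2Traffic - 4  [with Traffic=0]  = -4
Retries = 2Queue - 5  [with Queue=-4]  = -13

-13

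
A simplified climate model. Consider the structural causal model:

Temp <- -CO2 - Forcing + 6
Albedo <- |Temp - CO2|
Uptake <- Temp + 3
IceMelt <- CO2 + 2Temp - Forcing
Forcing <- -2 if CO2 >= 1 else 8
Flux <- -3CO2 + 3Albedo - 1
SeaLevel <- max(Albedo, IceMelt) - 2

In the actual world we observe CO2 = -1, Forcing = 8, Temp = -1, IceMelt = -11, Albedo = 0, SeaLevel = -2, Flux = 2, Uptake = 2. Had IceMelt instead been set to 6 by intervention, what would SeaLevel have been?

4

Under do(IceMelt=6), the mechanism IceMelt <- CO2 + 2Temp - Forcing is discarded; IceMelt is fixed at 6.
Forcing = -2 if CO2 >= 1 else 8  [with CO2=-1]  = 8
Temp = -CO2 - Forcing + 6  [with CO2=-1, Forcing=8]  = -1
Albedo = |Temp - CO2|  [with Temp=-1, CO2=-1]  = 0
SeaLevel = max(Albedo, IceMelt) - 2  [with Albedo=0, IceMelt=6]  = 4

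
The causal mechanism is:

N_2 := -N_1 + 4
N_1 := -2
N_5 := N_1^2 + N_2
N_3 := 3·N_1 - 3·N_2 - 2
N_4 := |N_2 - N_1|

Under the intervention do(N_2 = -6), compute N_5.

-2

do(N_2=-6) replaces the equation N_2 := -N_1 + 4 with the constant N_2 = -6.
N_5 = N_1^2 + N_2  [with N_1=-2, N_2=-6]  = -2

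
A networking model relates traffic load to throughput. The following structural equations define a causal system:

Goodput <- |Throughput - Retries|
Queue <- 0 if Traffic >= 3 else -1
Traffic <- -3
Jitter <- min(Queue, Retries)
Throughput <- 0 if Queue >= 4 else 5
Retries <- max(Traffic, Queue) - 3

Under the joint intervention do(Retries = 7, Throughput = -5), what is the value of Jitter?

-1

The joint intervention fixes Retries = 7, Throughput = -5, removing each variable's own equation.
Queue = 0 if Traffic >= 3 else -1  [with Traffic=-3]  = -1
Jitter = min(Queue, Retries)  [with Queue=-1, Retries=7]  = -1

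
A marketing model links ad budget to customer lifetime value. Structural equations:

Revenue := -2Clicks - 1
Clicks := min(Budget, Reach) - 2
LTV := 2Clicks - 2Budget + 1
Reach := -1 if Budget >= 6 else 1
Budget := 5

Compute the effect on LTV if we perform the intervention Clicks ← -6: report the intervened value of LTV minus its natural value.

do(Clicks=-6) replaces the equation Clicks := min(Budget, Reach) - 2 with the constant Clicks = -6.
LTV = 2Clicks - 2Budget + 1  [with Clicks=-6, Budget=5]  = -21
Without intervention: Reach = -1 if Budget >= 6 else 1  [with Budget=5]  = 1; Clicks = min(Budget, Reach) - 2  [with Budget=5, Reach=1]  = -1; LTV = 2Clicks - 2Budget + 1  [with Clicks=-1, Budget=5]  = -11.
Change = -21 − (-11) = -10.

-10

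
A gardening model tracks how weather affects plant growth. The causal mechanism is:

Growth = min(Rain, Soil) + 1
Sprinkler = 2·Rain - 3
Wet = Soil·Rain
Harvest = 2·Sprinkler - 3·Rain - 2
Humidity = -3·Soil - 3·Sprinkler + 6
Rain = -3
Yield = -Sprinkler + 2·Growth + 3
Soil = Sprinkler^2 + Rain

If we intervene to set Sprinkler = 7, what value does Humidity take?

-153

Under do(Sprinkler=7), the mechanism Sprinkler = 2·Rain - 3 is discarded; Sprinkler is fixed at 7.
Soil = Sprinkler^2 + Rain  [with Sprinkler=7, Rain=-3]  = 46
Humidity = -3·Soil - 3·Sprinkler + 6  [with Soil=46, Sprinkler=7]  = -153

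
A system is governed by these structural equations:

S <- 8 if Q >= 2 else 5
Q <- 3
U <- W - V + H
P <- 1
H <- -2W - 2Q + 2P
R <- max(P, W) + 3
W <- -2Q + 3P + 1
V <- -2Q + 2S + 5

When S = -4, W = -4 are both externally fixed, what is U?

The joint intervention fixes S = -4, W = -4, removing each variable's own equation.
H = -2W - 2Q + 2P  [with W=-4, Q=3, P=1]  = 4
V = -2Q + 2S + 5  [with Q=3, S=-4]  = -9
U = W - V + H  [with W=-4, V=-9, H=4]  = 9

9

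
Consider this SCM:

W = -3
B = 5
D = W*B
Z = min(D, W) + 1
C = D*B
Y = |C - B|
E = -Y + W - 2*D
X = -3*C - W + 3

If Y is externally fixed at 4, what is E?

Intervening sets Y = 4 and removes its equation (Y = |C - B|).
D = W*B  [with W=-3, B=5]  = -15
E = -Y + W - 2*D  [with Y=4, W=-3, D=-15]  = 23

23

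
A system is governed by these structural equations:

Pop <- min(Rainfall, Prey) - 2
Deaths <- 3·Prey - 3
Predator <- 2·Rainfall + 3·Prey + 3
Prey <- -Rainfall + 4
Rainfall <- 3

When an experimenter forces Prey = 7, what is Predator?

The intervention breaks the incoming arrows to Prey: Prey <- -Rainfall + 4 no longer applies, and Prey = 7.
Predator = 2·Rainfall + 3·Prey + 3  [with Rainfall=3, Prey=7]  = 30

30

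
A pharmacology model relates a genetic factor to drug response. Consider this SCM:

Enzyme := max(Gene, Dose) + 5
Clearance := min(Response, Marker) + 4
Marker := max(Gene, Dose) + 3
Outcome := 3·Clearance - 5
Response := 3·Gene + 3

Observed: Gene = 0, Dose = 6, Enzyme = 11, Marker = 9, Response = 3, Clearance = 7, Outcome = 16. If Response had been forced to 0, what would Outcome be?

Under do(Response=0), the mechanism Response := 3·Gene + 3 is discarded; Response is fixed at 0.
Marker = max(Gene, Dose) + 3  [with Gene=0, Dose=6]  = 9
Clearance = min(Response, Marker) + 4  [with Response=0, Marker=9]  = 4
Outcome = 3·Clearance - 5  [with Clearance=4]  = 7

7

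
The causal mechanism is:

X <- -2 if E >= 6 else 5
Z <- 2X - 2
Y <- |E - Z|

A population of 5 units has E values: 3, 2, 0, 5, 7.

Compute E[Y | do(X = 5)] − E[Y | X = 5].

-0.9

The intervention sets X=5 in all 5 units regardless of E. Recomputing Y per unit gives 5, 6, 8, 3, 1; average 4.6.
E[Y|X=5] averages over only the 4 units with X=5 (E = 3, 2, 0, 5): Y = 5, 6, 8, 3, mean 5.5.
Difference = 4.6 − 5.5 = -0.9.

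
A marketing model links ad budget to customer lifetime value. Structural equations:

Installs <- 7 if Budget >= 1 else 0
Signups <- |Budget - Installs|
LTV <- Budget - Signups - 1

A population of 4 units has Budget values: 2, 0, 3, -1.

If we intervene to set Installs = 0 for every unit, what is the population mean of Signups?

1.5

The intervention sets Installs=0 in all 4 units regardless of Budget. Recomputing Signups per unit gives 2, 0, 3, 1; average 1.5.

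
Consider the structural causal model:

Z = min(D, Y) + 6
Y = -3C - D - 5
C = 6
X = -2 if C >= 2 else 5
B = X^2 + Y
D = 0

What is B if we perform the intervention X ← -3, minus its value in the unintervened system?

5

Intervening sets X = -3 and removes its equation (X = -2 if C >= 2 else 5).
Y = -3C - D - 5  [with C=6, D=0]  = -23
B = X^2 + Y  [with X=-3, Y=-23]  = -14
Without intervention: Y = -3C - D - 5  [with C=6, D=0]  = -23; X = -2 if C >= 2 else 5  [with C=6]  = -2; B = X^2 + Y  [with X=-2, Y=-23]  = -19.
Change = -14 − (-19) = 5.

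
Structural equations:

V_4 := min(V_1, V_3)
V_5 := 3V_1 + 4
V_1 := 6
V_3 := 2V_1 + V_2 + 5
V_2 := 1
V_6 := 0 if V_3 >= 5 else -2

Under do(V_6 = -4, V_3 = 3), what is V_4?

Under do(V_6 = -4, V_3 = 3), each intervened variable's structural equation is replaced by its fixed value.
V_4 = min(V_1, V_3)  [with V_1=6, V_3=3]  = 3

3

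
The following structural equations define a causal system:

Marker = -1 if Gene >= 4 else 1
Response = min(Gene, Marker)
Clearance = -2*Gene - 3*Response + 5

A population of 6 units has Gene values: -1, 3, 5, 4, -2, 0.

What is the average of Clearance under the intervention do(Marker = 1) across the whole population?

Every unit gets Marker=1 under the intervention. Clearance values become 10, -4, -8, -6, 15, 5; E[Clearance|do(Marker=1)] = 2.

2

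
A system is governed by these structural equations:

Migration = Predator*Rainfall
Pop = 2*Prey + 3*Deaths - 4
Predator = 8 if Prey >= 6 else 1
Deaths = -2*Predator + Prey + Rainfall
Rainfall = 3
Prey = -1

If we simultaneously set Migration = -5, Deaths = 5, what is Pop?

Setting Migration = -5, Deaths = 5 by intervention discards those variables' equations.
Pop = 2*Prey + 3*Deaths - 4  [with Prey=-1, Deaths=5]  = 9

9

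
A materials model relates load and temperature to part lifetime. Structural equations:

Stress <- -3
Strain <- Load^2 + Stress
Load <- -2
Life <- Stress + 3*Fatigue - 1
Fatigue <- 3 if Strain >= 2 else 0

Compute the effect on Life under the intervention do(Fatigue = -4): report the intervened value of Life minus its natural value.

-12

Intervening sets Fatigue = -4 and removes its equation (Fatigue <- 3 if Strain >= 2 else 0).
Life = Stress + 3*Fatigue - 1  [with Stress=-3, Fatigue=-4]  = -16
Without intervention: Strain = Load^2 + Stress  [with Load=-2, Stress=-3]  = 1; Fatigue = 3 if Strain >= 2 else 0  [with Strain=1]  = 0; Life = Stress + 3*Fatigue - 1  [with Stress=-3, Fatigue=0]  = -4.
Change = -16 − (-4) = -12.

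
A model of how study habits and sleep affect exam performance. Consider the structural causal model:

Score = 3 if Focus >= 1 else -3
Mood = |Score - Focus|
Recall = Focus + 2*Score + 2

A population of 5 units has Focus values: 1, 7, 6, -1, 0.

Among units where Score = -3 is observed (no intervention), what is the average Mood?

E[Mood|Score=-3] averages over only the 2 units with Score=-3 (Focus = -1, 0): Mood = 2, 3, mean 2.5.

2.5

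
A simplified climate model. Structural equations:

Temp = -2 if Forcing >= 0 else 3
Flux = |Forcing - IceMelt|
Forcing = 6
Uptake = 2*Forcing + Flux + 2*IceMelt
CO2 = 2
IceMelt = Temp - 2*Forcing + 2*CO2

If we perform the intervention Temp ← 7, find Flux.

7

do(Temp=7) replaces the equation Temp = -2 if Forcing >= 0 else 3 with the constant Temp = 7.
IceMelt = Temp - 2*Forcing + 2*CO2  [with Temp=7, Forcing=6, CO2=2]  = -1
Flux = |Forcing - IceMelt|  [with Forcing=6, IceMelt=-1]  = 7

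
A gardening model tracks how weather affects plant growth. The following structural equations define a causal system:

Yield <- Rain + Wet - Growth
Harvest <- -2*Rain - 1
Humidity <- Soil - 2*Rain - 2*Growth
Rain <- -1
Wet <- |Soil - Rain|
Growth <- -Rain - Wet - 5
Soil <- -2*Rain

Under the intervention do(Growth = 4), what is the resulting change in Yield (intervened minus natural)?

Under do(Growth=4), the mechanism Growth <- -Rain - Wet - 5 is discarded; Growth is fixed at 4.
Soil = -2*Rain  [with Rain=-1]  = 2
Wet = |Soil - Rain|  [with Soil=2, Rain=-1]  = 3
Yield = Rain + Wet - Growth  [with Rain=-1, Wet=3, Growth=4]  = -2
Without intervention: Soil = -2*Rain  [with Rain=-1]  = 2; Wet = |Soil - Rain|  [with Soil=2, Rain=-1]  = 3; Growth = -Rain - Wet - 5  [with Rain=-1, Wet=3]  = -7; Yield = Rain + Wet - Growth  [with Rain=-1, Wet=3, Growth=-7]  = 9.
Change = -2 − 9 = -11.

-11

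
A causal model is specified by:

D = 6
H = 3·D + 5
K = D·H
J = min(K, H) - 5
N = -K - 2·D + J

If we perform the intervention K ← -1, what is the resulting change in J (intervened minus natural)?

The intervention breaks the incoming arrows to K: K = D·H no longer applies, and K = -1.
H = 3·D + 5  [with D=6]  = 23
J = min(K, H) - 5  [with K=-1, H=23]  = -6
Without intervention: H = 3·D + 5  [with D=6]  = 23; K = D·H  [with D=6, H=23]  = 138; J = min(K, H) - 5  [with K=138, H=23]  = 18.
Change = -6 − 18 = -24.

-24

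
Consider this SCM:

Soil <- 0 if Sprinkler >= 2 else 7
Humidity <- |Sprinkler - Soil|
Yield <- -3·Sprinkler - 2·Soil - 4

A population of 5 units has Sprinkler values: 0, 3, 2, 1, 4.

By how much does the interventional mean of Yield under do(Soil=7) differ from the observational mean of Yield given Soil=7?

do(Soil=7) breaks Soil's dependence on Sprinkler. With Soil=7 fixed, Yield across the units is -18, -27, -24, -21, -30, mean -24.
Conditioning on Soil=7 selects the 2 unit(s) with Sprinkler ∈ {0, 1}. Their Yield values: -18, -21. Mean = -19.5.
Difference = -24 − (-19.5) = -4.5.

-4.5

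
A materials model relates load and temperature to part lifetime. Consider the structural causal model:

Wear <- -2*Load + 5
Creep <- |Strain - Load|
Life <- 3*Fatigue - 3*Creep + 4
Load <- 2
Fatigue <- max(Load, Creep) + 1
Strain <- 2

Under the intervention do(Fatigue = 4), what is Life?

16

The intervention breaks the incoming arrows to Fatigue: Fatigue <- max(Load, Creep) + 1 no longer applies, and Fatigue = 4.
Creep = |Strain - Load|  [with Strain=2, Load=2]  = 0
Life = 3*Fatigue - 3*Creep + 4  [with Fatigue=4, Creep=0]  = 16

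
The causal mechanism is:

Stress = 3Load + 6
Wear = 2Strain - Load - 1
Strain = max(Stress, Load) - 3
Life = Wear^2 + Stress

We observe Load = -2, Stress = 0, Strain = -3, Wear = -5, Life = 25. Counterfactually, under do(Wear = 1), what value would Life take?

1

Intervening sets Wear = 1 and removes its equation (Wear = 2Strain - Load - 1).
Stress = 3Load + 6  [with Load=-2]  = 0
Life = Wear^2 + Stress  [with Wear=1, Stress=0]  = 1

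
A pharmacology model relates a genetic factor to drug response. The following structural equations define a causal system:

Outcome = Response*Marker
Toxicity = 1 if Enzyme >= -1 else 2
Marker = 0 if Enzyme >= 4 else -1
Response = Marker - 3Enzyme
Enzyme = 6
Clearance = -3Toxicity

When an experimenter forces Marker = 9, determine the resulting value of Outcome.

Under do(Marker=9), the mechanism Marker = 0 if Enzyme >= 4 else -1 is discarded; Marker is fixed at 9.
Response = Marker - 3Enzyme  [with Marker=9, Enzyme=6]  = -9
Outcome = Response*Marker  [with Response=-9, Marker=9]  = -81

-81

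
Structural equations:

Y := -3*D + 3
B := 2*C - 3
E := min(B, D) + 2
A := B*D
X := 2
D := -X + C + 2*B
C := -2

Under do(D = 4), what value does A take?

-28

Intervening sets D = 4 and removes its equation (D := -X + C + 2*B).
B = 2*C - 3  [with C=-2]  = -7
A = B*D  [with B=-7, D=4]  = -28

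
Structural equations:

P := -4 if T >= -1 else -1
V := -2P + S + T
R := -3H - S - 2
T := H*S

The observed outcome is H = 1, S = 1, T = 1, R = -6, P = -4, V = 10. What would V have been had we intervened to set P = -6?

The intervention breaks the incoming arrows to P: P := -4 if T >= -1 else -1 no longer applies, and P = -6.
T = H*S  [with H=1, S=1]  = 1
V = -2P + S + T  [with P=-6, S=1, T=1]  = 14

14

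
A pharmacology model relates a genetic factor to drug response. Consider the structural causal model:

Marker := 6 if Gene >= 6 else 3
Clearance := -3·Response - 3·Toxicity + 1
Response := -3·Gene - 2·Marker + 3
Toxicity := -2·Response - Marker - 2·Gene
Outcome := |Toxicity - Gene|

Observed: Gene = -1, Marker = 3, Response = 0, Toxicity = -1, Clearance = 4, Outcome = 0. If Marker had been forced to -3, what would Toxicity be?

Under do(Marker=-3), the mechanism Marker := 6 if Gene >= 6 else 3 is discarded; Marker is fixed at -3.
Response = -3·Gene - 2·Marker + 3  [with Gene=-1, Marker=-3]  = 12
Toxicity = -2·Response - Marker - 2·Gene  [with Response=12, Marker=-3, Gene=-1]  = -19

-19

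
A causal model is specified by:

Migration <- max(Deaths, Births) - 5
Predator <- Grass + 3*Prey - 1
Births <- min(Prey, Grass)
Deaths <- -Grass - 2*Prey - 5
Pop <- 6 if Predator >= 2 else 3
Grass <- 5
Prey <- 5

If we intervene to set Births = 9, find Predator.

Under do(Births=9), the mechanism Births <- min(Prey, Grass) is discarded; Births is fixed at 9.
Since Predator is not a descendant of the intervened variable, it is unaffected.
Predator = Grass + 3*Prey - 1  [with Grass=5, Prey=5]  = 19

19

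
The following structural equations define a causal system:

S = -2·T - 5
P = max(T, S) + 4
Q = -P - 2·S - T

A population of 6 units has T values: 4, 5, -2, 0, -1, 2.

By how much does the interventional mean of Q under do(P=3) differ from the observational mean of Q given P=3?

The intervention sets P=3 in all 6 units regardless of T. Recomputing Q per unit gives 19, 22, 1, 7, 4, 13; average 11.
Conditioning on P=3 selects the 2 unit(s) with T ∈ {-2, -1}. Their Q values: 1, 4. Mean = 2.5.
Difference = 11 − 2.5 = 8.5.

8.5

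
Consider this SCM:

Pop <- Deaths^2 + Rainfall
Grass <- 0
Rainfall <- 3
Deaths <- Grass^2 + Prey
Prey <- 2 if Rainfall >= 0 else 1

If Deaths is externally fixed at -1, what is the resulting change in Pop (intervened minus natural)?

Intervening sets Deaths = -1 and removes its equation (Deaths <- Grass^2 + Prey).
Pop = Deaths^2 + Rainfall  [with Deaths=-1, Rainfall=3]  = 4
Without intervention: Prey = 2 if Rainfall >= 0 else 1  [with Rainfall=3]  = 2; Deaths = Grass^2 + Prey  [with Grass=0, Prey=2]  = 2; Pop = Deaths^2 + Rainfall  [with Deaths=2, Rainfall=3]  = 7.
Change = 4 − 7 = -3.

-3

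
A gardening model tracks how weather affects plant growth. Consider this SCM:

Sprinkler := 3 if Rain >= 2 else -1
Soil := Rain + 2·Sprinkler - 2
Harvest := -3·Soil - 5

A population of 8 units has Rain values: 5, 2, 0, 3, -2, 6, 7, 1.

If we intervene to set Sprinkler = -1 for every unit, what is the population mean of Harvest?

-1.25

Under do(Sprinkler=-1), Sprinkler's equation is replaced by Sprinkler=-1 for every unit. Per-unit Harvest: -8, 1, 7, -2, 13, -11, -14, 4. Mean = -1.25.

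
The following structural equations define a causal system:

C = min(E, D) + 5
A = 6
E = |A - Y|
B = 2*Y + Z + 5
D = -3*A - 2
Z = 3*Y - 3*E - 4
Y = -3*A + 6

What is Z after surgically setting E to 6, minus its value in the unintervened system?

do(E=6) replaces the equation E = |A - Y| with the constant E = 6.
Y = -3*A + 6  [with A=6]  = -12
Z = 3*Y - 3*E - 4  [with Y=-12, E=6]  = -58
Without intervention: Y = -3*A + 6  [with A=6]  = -12; E = |A - Y|  [with A=6, Y=-12]  = 18; Z = 3*Y - 3*E - 4  [with Y=-12, E=18]  = -94.
Change = -58 − (-94) = 36.

36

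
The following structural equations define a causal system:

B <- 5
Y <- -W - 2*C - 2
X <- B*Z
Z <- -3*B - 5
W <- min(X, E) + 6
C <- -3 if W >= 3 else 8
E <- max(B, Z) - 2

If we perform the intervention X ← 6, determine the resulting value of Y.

-5

The intervention breaks the incoming arrows to X: X <- B*Z no longer applies, and X = 6.
Z = -3*B - 5  [with B=5]  = -20
E = max(B, Z) - 2  [with B=5, Z=-20]  = 3
W = min(X, E) + 6  [with X=6, E=3]  = 9
C = -3 if W >= 3 else 8  [with W=9]  = -3
Y = -W - 2*C - 2  [with W=9, C=-3]  = -5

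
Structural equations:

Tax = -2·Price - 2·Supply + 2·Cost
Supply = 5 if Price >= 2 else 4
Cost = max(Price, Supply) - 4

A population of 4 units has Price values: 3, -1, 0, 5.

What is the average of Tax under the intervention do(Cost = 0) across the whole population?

The intervention sets Cost=0 in all 4 units regardless of Price. Recomputing Tax per unit gives -16, -6, -8, -20; average -12.5.

-12.5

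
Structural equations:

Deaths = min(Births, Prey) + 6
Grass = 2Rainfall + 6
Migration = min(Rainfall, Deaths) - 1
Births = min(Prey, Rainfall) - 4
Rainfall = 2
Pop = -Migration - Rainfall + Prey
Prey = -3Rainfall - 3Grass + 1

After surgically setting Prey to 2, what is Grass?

10

Under do(Prey=2), the mechanism Prey = -3Rainfall - 3Grass + 1 is discarded; Prey is fixed at 2.
Since Grass is not a descendant of the intervened variable, it is unaffected.
Grass = 2Rainfall + 6  [with Rainfall=2]  = 10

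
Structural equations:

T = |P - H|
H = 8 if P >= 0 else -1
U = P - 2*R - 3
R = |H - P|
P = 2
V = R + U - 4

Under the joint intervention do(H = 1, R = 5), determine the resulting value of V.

-10

Under do(H = 1, R = 5), each intervened variable's structural equation is replaced by its fixed value.
U = P - 2*R - 3  [with P=2, R=5]  = -11
V = R + U - 4  [with R=5, U=-11]  = -10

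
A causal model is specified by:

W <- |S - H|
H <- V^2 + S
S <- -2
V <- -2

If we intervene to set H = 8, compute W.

10

The intervention breaks the incoming arrows to H: H <- V^2 + S no longer applies, and H = 8.
W = |S - H|  [with S=-2, H=8]  = 10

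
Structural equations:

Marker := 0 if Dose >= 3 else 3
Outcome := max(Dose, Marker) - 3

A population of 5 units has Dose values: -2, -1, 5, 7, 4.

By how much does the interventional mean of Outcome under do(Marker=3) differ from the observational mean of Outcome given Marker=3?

Under do(Marker=3), Marker's equation is replaced by Marker=3 for every unit. Per-unit Outcome: 0, 0, 2, 4, 1. Mean = 1.4.
Observing Marker=3 restricts to units where Marker's equation naturally yields 3: Dose ∈ {-2, -1}. In that subpopulation Outcome = 0, 0, mean 0.
Difference = 1.4 − 0 = 1.4.

1.4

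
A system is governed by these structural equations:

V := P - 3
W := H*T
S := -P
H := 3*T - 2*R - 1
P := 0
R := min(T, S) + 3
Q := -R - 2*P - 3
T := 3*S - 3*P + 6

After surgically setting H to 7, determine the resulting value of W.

42

Intervening sets H = 7 and removes its equation (H := 3*T - 2*R - 1).
S = -P  [with P=0]  = 0
T = 3*S - 3*P + 6  [with S=0, P=0]  = 6
W = H*T  [with H=7, T=6]  = 42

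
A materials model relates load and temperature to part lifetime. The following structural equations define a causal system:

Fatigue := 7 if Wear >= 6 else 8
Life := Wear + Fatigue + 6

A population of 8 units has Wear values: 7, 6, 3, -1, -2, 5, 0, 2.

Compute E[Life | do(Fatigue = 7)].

15.5

do(Fatigue=7) breaks Fatigue's dependence on Wear. With Fatigue=7 fixed, Life across the units is 20, 19, 16, 12, 11, 18, 13, 15, mean 15.5.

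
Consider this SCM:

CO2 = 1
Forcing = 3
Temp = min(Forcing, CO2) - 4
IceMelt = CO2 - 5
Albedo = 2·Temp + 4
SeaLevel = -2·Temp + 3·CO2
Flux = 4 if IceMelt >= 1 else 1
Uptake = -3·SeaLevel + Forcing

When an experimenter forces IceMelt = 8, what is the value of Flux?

4

The intervention breaks the incoming arrows to IceMelt: IceMelt = CO2 - 5 no longer applies, and IceMelt = 8.
Flux = 4 if IceMelt >= 1 else 1  [with IceMelt=8]  = 4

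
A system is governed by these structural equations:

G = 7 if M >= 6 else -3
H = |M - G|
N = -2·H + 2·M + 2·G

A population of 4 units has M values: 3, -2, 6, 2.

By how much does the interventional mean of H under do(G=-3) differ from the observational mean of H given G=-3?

do(G=-3) breaks G's dependence on M. With G=-3 fixed, H across the units is 6, 1, 9, 5, mean 5.25.
Observing G=-3 restricts to units where G's equation naturally yields -3: M ∈ {3, -2, 2}. In that subpopulation H = 6, 1, 5, mean 4.
Difference = 5.25 − 4 = 1.25.

1.25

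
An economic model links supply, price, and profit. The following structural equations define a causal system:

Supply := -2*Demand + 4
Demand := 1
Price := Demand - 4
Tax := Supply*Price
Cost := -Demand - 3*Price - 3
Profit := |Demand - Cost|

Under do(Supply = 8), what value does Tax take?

do(Supply=8) replaces the equation Supply := -2*Demand + 4 with the constant Supply = 8.
Price = Demand - 4  [with Demand=1]  = -3
Tax = Supply*Price  [with Supply=8, Price=-3]  = -24

-24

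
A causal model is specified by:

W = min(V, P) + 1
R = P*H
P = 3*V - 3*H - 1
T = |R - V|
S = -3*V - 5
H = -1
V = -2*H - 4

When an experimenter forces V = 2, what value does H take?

-1

Under do(V=2), the mechanism V = -2*H - 4 is discarded; V is fixed at 2.
H is not downstream of the intervention, so its value is determined by the original equations.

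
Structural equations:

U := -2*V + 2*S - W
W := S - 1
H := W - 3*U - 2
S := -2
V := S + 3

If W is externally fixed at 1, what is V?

1

The intervention breaks the incoming arrows to W: W := S - 1 no longer applies, and W = 1.
Since V is not a descendant of the intervened variable, it is unaffected.
V = S + 3  [with S=-2]  = 1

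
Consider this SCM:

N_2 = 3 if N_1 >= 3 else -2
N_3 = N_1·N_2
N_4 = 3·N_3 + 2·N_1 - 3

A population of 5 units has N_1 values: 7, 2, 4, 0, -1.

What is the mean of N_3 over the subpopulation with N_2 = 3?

Observing N_2=3 restricts to units where N_2's equation naturally yields 3: N_1 ∈ {7, 4}. In that subpopulation N_3 = 21, 12, mean 16.5.

16.5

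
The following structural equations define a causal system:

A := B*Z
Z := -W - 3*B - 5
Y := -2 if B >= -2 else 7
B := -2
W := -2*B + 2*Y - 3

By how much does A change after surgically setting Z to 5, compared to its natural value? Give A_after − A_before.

-2

Intervening sets Z = 5 and removes its equation (Z := -W - 3*B - 5).
A = B*Z  [with B=-2, Z=5]  = -10
Without intervention: Y = -2 if B >= -2 else 7  [with B=-2]  = -2; W = -2*B + 2*Y - 3  [with B=-2, Y=-2]  = -3; Z = -W - 3*B - 5  [with W=-3, B=-2]  = 4; A = B*Z  [with B=-2, Z=4]  = -8.
Change = -10 − (-8) = -2.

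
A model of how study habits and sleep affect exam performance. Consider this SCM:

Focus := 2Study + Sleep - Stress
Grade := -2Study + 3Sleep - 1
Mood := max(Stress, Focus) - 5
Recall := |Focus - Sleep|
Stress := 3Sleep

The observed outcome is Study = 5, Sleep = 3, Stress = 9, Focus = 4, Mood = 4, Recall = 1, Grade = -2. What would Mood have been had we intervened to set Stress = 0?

do(Stress=0) replaces the equation Stress := 3Sleep with the constant Stress = 0.
Focus = 2Study + Sleep - Stress  [with Study=5, Sleep=3, Stress=0]  = 13
Mood = max(Stress, Focus) - 5  [with Stress=0, Focus=13]  = 8

8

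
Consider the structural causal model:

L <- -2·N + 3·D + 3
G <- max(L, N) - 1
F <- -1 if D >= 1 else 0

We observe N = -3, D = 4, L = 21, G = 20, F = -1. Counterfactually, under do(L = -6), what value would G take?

The intervention breaks the incoming arrows to L: L <- -2·N + 3·D + 3 no longer applies, and L = -6.
G = max(L, N) - 1  [with L=-6, N=-3]  = -4

-4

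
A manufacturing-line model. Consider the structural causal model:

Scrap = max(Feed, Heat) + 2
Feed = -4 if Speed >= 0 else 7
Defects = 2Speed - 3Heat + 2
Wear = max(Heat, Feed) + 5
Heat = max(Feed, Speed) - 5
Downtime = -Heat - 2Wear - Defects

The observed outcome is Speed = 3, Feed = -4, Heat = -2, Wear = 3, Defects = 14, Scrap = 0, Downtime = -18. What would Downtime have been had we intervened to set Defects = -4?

0

Under do(Defects=-4), the mechanism Defects = 2Speed - 3Heat + 2 is discarded; Defects is fixed at -4.
Feed = -4 if Speed >= 0 else 7  [with Speed=3]  = -4
Heat = max(Feed, Speed) - 5  [with Feed=-4, Speed=3]  = -2
Wear = max(Heat, Feed) + 5  [with Heat=-2, Feed=-4]  = 3
Downtime = -Heat - 2Wear - Defects  [with Heat=-2, Wear=3, Defects=-4]  = 0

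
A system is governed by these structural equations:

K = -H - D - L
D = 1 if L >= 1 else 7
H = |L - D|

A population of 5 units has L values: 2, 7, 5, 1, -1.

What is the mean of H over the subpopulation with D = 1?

2.75

Conditioning on D=1 selects the 4 unit(s) with L ∈ {2, 7, 5, 1}. Their H values: 1, 6, 4, 0. Mean = 2.75.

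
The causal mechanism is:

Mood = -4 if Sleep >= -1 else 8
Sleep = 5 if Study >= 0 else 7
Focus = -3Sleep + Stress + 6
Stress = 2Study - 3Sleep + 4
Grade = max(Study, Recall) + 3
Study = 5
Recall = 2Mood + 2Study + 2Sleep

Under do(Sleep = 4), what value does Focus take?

-4

Under do(Sleep=4), the mechanism Sleep = 5 if Study >= 0 else 7 is discarded; Sleep is fixed at 4.
Stress = 2Study - 3Sleep + 4  [with Study=5, Sleep=4]  = 2
Focus = -3Sleep + Stress + 6  [with Sleep=4, Stress=2]  = -4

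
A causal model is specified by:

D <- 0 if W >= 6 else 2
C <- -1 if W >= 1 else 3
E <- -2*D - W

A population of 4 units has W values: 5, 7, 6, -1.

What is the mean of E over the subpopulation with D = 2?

Conditioning on D=2 selects the 2 unit(s) with W ∈ {5, -1}. Their E values: -9, -3. Mean = -6.

-6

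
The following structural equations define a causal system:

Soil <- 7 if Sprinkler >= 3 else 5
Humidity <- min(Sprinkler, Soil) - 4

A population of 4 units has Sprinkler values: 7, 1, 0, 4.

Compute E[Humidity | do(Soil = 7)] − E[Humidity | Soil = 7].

Every unit gets Soil=7 under the intervention. Humidity values become 3, -3, -4, 0; E[Humidity|do(Soil=7)] = -1.
Conditioning on Soil=7 selects the 2 unit(s) with Sprinkler ∈ {7, 4}. Their Humidity values: 3, 0. Mean = 1.5.
Difference = -1 − 1.5 = -2.5.

-2.5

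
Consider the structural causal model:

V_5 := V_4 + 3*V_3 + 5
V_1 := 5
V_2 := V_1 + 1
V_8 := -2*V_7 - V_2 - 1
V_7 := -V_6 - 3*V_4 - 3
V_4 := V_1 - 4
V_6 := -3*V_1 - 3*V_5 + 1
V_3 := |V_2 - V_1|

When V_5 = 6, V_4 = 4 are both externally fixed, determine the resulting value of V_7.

17

Setting V_5 = 6, V_4 = 4 by intervention discards those variables' equations.
V_6 = -3*V_1 - 3*V_5 + 1  [with V_1=5, V_5=6]  = -32
V_7 = -V_6 - 3*V_4 - 3  [with V_6=-32, V_4=4]  = 17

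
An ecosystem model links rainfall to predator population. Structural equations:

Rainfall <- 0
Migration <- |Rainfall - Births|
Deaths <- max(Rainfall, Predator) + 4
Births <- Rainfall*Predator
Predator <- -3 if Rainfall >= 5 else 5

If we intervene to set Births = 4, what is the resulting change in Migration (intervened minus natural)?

do(Births=4) replaces the equation Births <- Rainfall*Predator with the constant Births = 4.
Migration = |Rainfall - Births|  [with Rainfall=0, Births=4]  = 4
Without intervention: Predator = -3 if Rainfall >= 5 else 5  [with Rainfall=0]  = 5; Births = Rainfall*Predator  [with Rainfall=0, Predator=5]  = 0; Migration = |Rainfall - Births|  [with Rainfall=0, Births=0]  = 0.
Change = 4 − 0 = 4.

4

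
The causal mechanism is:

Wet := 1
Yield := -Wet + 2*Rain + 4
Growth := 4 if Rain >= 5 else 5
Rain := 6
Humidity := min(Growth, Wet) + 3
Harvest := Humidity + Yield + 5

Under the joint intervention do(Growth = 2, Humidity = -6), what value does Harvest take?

14

Setting Growth = 2, Humidity = -6 by intervention discards those variables' equations.
Yield = -Wet + 2*Rain + 4  [with Wet=1, Rain=6]  = 15
Harvest = Humidity + Yield + 5  [with Humidity=-6, Yield=15]  = 14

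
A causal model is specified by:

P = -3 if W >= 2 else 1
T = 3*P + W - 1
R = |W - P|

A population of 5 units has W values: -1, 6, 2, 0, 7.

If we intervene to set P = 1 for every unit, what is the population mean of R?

Under do(P=1), P's equation is replaced by P=1 for every unit. Per-unit R: 2, 5, 1, 1, 6. Mean = 3.

3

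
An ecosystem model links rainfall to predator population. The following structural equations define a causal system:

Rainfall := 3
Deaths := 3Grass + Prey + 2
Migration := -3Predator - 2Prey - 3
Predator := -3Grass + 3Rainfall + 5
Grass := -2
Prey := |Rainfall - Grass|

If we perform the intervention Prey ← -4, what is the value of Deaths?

-8

do(Prey=-4) replaces the equation Prey := |Rainfall - Grass| with the constant Prey = -4.
Deaths = 3Grass + Prey + 2  [with Grass=-2, Prey=-4]  = -8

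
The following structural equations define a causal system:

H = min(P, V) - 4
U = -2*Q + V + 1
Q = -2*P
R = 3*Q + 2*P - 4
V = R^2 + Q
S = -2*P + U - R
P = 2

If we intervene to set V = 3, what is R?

-12

Under do(V=3), the mechanism V = R^2 + Q is discarded; V is fixed at 3.
Since R is not a descendant of the intervened variable, it is unaffected.
Q = -2*P  [with P=2]  = -4
R = 3*Q + 2*P - 4  [with Q=-4, P=2]  = -12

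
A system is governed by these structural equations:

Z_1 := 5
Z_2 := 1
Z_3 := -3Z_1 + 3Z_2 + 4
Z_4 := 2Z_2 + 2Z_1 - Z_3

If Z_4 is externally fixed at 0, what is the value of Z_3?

Under do(Z_4=0), the mechanism Z_4 := 2Z_2 + 2Z_1 - Z_3 is discarded; Z_4 is fixed at 0.
Since Z_3 is not a descendant of the intervened variable, it is unaffected.
Z_3 = -3Z_1 + 3Z_2 + 4  [with Z_1=5, Z_2=1]  = -8

-8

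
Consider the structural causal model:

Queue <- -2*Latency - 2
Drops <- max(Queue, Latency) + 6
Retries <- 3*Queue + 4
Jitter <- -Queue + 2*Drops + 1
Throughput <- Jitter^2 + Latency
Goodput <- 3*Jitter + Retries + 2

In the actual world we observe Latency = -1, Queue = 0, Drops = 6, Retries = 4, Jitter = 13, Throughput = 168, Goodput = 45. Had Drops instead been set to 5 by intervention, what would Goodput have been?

The intervention breaks the incoming arrows to Drops: Drops <- max(Queue, Latency) + 6 no longer applies, and Drops = 5.
Queue = -2*Latency - 2  [with Latency=-1]  = 0
Retries = 3*Queue + 4  [with Queue=0]  = 4
Jitter = -Queue + 2*Drops + 1  [with Queue=0, Drops=5]  = 11
Goodput = 3*Jitter + Retries + 2  [with Jitter=11, Retries=4]  = 39

39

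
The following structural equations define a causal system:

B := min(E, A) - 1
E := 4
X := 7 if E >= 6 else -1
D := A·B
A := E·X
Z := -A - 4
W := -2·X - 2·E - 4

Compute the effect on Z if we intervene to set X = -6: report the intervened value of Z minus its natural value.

Under do(X=-6), the mechanism X := 7 if E >= 6 else -1 is discarded; X is fixed at -6.
A = E·X  [with E=4, X=-6]  = -24
Z = -A - 4  [with A=-24]  = 20
Without intervention: X = 7 if E >= 6 else -1  [with E=4]  = -1; A = E·X  [with E=4, X=-1]  = -4; Z = -A - 4  [with A=-4]  = 0.
Change = 20 − 0 = 20.

20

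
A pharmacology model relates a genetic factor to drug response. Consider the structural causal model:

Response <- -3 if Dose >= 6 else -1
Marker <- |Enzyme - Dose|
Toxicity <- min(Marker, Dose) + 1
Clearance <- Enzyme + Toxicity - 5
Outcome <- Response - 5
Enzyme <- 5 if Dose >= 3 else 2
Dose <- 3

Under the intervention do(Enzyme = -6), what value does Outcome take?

Under do(Enzyme=-6), the mechanism Enzyme <- 5 if Dose >= 3 else 2 is discarded; Enzyme is fixed at -6.
No directed path runs from Enzyme to Outcome, so Outcome keeps its natural value.
Response = -3 if Dose >= 6 else -1  [with Dose=3]  = -1
Outcome = Response - 5  [with Response=-1]  = -6

-6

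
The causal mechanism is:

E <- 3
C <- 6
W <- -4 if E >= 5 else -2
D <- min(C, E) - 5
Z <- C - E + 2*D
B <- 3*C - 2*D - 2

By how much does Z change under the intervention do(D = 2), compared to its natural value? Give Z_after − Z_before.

Intervening sets D = 2 and removes its equation (D <- min(C, E) - 5).
Z = C - E + 2*D  [with C=6, E=3, D=2]  = 7
Without intervention: D = min(C, E) - 5  [with C=6, E=3]  = -2; Z = C - E + 2*D  [with C=6, E=3, D=-2]  = -1.
Change = 7 − (-1) = 8.

8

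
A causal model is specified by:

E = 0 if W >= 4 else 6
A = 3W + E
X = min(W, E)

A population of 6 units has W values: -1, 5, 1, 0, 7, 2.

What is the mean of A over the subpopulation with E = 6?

7.5

Observing E=6 restricts to units where E's equation naturally yields 6: W ∈ {-1, 1, 0, 2}. In that subpopulation A = 3, 9, 6, 12, mean 7.5.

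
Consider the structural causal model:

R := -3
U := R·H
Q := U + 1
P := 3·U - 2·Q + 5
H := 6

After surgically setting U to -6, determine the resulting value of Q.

-5

The intervention breaks the incoming arrows to U: U := R·H no longer applies, and U = -6.
Q = U + 1  [with U=-6]  = -5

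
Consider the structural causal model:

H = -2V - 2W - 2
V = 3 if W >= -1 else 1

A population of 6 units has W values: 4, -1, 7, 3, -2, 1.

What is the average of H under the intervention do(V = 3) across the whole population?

Under do(V=3), V's equation is replaced by V=3 for every unit. Per-unit H: -16, -6, -22, -14, -4, -10. Mean = -12.

-12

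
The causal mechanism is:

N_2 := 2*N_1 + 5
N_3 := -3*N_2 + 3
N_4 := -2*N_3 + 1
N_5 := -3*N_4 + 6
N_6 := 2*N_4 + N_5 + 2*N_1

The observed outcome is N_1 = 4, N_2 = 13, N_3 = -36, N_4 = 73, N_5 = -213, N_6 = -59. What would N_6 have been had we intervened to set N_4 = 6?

8

Under do(N_4=6), the mechanism N_4 := -2*N_3 + 1 is discarded; N_4 is fixed at 6.
N_5 = -3*N_4 + 6  [with N_4=6]  = -12
N_6 = 2*N_4 + N_5 + 2*N_1  [with N_4=6, N_5=-12, N_1=4]  = 8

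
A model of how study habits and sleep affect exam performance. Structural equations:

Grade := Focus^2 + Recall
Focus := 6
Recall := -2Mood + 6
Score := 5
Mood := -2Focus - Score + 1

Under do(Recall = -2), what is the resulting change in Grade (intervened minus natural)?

-40

Intervening sets Recall = -2 and removes its equation (Recall := -2Mood + 6).
Grade = Focus^2 + Recall  [with Focus=6, Recall=-2]  = 34
Without intervention: Mood = -2Focus - Score + 1  [with Focus=6, Score=5]  = -16; Recall = -2Mood + 6  [with Mood=-16]  = 38; Grade = Focus^2 + Recall  [with Focus=6, Recall=38]  = 74.
Change = 34 − 74 = -40.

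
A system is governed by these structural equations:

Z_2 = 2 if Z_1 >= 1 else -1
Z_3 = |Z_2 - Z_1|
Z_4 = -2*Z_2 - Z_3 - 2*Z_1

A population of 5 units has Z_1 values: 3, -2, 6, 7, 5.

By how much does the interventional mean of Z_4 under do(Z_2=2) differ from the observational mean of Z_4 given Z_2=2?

Every unit gets Z_2=2 under the intervention. Z_4 values become -11, -4, -20, -23, -17; E[Z_4|do(Z_2=2)] = -15.
E[Z_4|Z_2=2] averages over only the 4 units with Z_2=2 (Z_1 = 3, 6, 7, 5): Z_4 = -11, -20, -23, -17, mean -17.75.
Difference = -15 − (-17.75) = 2.75.

2.75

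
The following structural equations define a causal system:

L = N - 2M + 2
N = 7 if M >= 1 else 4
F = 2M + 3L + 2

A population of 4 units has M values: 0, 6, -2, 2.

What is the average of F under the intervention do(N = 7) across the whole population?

Under do(N=7), N's equation is replaced by N=7 for every unit. Per-unit F: 29, 5, 37, 21. Mean = 23.

23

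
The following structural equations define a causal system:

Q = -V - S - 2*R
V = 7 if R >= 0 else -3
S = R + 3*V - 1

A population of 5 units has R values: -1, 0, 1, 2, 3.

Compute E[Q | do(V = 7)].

Every unit gets V=7 under the intervention. Q values become -24, -27, -30, -33, -36; E[Q|do(V=7)] = -30.

-30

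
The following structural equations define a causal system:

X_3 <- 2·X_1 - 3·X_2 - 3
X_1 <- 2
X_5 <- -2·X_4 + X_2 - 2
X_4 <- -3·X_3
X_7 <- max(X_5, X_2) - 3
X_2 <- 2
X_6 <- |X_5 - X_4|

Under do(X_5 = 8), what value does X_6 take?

7

The intervention breaks the incoming arrows to X_5: X_5 <- -2·X_4 + X_2 - 2 no longer applies, and X_5 = 8.
X_3 = 2·X_1 - 3·X_2 - 3  [with X_1=2, X_2=2]  = -5
X_4 = -3·X_3  [with X_3=-5]  = 15
X_6 = |X_5 - X_4|  [with X_5=8, X_4=15]  = 7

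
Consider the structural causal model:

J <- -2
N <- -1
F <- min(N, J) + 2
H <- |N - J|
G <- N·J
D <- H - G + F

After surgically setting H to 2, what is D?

0

Under do(H=2), the mechanism H <- |N - J| is discarded; H is fixed at 2.
F = min(N, J) + 2  [with N=-1, J=-2]  = 0
G = N·J  [with N=-1, J=-2]  = 2
D = H - G + F  [with H=2, G=2, F=0]  = 0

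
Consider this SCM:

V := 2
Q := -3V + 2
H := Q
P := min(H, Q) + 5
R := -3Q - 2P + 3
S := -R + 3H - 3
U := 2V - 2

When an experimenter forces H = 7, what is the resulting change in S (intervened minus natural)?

The intervention breaks the incoming arrows to H: H := Q no longer applies, and H = 7.
Q = -3V + 2  [with V=2]  = -4
P = min(H, Q) + 5  [with H=7, Q=-4]  = 1
R = -3Q - 2P + 3  [with Q=-4, P=1]  = 13
S = -R + 3H - 3  [with R=13, H=7]  = 5
Without intervention: Q = -3V + 2  [with V=2]  = -4; H = Q  [with Q=-4]  = -4; P = min(H, Q) + 5  [with H=-4, Q=-4]  = 1; R = -3Q - 2P + 3  [with Q=-4, P=1]  = 13; S = -R + 3H - 3  [with R=13, H=-4]  = -28.
Change = 5 − (-28) = 33.

33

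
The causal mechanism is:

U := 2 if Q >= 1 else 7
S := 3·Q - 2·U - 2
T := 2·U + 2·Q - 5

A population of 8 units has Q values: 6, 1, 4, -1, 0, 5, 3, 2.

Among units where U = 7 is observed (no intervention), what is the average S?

Observing U=7 restricts to units where U's equation naturally yields 7: Q ∈ {-1, 0}. In that subpopulation S = -19, -16, mean -17.5.

-17.5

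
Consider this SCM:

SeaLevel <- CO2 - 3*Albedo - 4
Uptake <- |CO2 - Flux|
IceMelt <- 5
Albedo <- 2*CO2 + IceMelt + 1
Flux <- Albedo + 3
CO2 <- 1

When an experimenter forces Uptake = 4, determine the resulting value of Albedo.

8

do(Uptake=4) replaces the equation Uptake <- |CO2 - Flux| with the constant Uptake = 4.
Albedo is not downstream of the intervention, so its value is determined by the original equations.
Albedo = 2*CO2 + IceMelt + 1  [with CO2=1, IceMelt=5]  = 8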